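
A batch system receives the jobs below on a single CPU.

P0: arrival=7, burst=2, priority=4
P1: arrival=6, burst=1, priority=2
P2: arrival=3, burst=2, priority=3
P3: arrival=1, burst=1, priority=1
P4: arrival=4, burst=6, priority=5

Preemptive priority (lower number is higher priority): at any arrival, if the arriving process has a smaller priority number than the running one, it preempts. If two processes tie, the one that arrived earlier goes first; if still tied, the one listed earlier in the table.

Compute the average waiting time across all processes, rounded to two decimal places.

Schedule: | idle 0-1 | P3 1-2 | idle 2-3 | P2 3-5 | P4 5-6 | P1 6-7 | P0 7-9 | P4 9-14 |
Completion: P0=9  P1=7  P2=5  P3=2  P4=14
Turnaround (C−A): P0=2  P1=1  P2=2  P3=1  P4=10
Waiting times: P0=0, P1=0, P2=0, P3=0, P4=4
Average waiting = (0+0+0+0+4) / 5 = 4/5 = 0.80

0.80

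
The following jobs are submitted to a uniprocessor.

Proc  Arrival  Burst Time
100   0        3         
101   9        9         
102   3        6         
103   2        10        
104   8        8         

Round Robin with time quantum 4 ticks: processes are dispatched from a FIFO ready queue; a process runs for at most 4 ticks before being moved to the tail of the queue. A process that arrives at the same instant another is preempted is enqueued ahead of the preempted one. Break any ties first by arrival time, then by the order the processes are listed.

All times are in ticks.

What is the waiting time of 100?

Gantt: | 100 0-3 | 103 3-7 | 102 7-11 | 103 11-15 | 104 15-19 | 101 19-23 | 102 23-25 | 103 25-27 | 104 27-31 | 101 31-36 |
Completion: 100=3  101=36  102=25  103=27  104=31
Waiting(100) = turnaround − burst = 3 − 3 = 0

0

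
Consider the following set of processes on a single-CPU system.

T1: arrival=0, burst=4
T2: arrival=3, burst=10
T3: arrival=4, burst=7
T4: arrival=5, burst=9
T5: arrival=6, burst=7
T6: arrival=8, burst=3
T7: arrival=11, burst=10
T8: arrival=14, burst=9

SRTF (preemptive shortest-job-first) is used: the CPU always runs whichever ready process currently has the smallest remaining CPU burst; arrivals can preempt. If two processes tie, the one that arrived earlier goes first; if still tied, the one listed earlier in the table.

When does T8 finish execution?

Schedule: | T1 0-4 | T3 4-11 | T6 11-14 | T5 14-21 | T4 21-30 | T8 30-39 | T2 39-49 | T7 49-59 |
Completion: T1=4  T2=49  T3=11  T4=30  T5=21  T6=14  T7=59  T8=39

39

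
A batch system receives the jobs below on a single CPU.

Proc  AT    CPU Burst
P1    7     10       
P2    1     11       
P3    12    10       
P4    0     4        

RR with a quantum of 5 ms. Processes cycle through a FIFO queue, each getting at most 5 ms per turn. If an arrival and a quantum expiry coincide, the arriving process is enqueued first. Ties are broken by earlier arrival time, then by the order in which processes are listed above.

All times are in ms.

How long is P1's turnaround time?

Gantt: | P4 0-4 | P2 4-9 | P1 9-14 | P2 14-19 | P3 19-24 | P1 24-29 | P2 29-30 | P3 30-35 |
Completion: P1=29  P2=30  P3=35  P4=4
Turnaround (C−A): P1=22  P2=29  P3=23  P4=4
Turnaround(P1) = completion − arrival = 29 − 7 = 22

22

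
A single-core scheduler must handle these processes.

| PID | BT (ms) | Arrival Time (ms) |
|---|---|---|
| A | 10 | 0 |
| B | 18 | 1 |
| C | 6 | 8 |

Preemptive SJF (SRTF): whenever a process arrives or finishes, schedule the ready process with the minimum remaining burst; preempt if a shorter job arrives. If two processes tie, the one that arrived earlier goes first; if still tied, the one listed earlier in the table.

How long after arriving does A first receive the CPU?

0

Schedule: | A 0-10 | C 10-16 | B 16-34 |
Completion: A=10  B=34  C=16
Turnaround (C−A): A=10  B=33  C=8
Response(A) = first start − arrival = 0 − 0 = 0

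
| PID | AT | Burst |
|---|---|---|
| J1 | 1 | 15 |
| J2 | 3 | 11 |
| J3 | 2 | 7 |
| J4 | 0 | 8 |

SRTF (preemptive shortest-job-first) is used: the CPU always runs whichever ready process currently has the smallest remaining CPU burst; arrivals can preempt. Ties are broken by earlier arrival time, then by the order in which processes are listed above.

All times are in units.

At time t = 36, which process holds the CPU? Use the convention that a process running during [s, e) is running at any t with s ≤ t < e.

J1

Schedule: | J4 0-8 | J3 8-15 | J2 15-26 | J1 26-41 |
Completion: J1=41  J2=26  J3=15  J4=8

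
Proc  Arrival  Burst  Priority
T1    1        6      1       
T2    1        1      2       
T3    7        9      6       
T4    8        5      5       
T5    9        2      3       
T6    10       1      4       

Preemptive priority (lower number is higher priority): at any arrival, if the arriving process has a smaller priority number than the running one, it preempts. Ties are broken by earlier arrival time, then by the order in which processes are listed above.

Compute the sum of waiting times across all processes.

Timeline: | idle 0-1 | T1 1-7 | T2 7-8 | T4 8-9 | T5 9-11 | T6 11-12 | T4 12-16 | T3 16-25 |
Completion: T1=7  T2=8  T3=25  T4=16  T5=11  T6=12
Turnaround (C−A): T1=6  T2=7  T3=18  T4=8  T5=2  T6=2
Waiting = turnaround − burst: T1=0, T2=6, T3=9, T4=3, T5=0, T6=1
Total waiting = 0 + 6 + 9 + 3 + 0 + 1 = 19

19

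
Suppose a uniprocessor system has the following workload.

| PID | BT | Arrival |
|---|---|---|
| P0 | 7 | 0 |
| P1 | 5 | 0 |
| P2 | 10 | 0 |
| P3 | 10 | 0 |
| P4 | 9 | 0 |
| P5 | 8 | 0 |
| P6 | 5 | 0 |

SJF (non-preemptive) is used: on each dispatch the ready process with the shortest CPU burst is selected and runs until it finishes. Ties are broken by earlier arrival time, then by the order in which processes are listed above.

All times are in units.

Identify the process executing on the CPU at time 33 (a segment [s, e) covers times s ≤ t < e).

P4

Gantt: | P1 0-5 | P6 5-10 | P0 10-17 | P5 17-25 | P4 25-34 | P2 34-44 | P3 44-54 |
Completion: P0=17  P1=5  P2=44  P3=54  P4=34  P5=25  P6=10
Turnaround (C−A): P0=17  P1=5  P2=44  P3=54  P4=34  P5=25  P6=10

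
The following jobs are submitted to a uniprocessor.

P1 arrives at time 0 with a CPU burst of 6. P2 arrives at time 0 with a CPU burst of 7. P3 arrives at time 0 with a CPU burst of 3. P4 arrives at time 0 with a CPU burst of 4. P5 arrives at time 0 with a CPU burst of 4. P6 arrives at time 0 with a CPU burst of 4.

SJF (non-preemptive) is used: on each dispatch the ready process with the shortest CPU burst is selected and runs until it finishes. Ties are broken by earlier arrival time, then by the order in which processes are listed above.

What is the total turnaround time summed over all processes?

Timeline: | P3 0-3 | P4 3-7 | P5 7-11 | P6 11-15 | P1 15-21 | P2 21-28 |
Completion: P1=21  P2=28  P3=3  P4=7  P5=11  P6=15
Turnaround (C−A): P1=21  P2=28  P3=3  P4=7  P5=11  P6=15
Turnaround = completion − arrival: P1=21, P2=28, P3=3, P4=7, P5=11, P6=15
Total turnaround = 21 + 28 + 3 + 7 + 11 + 15 = 85

85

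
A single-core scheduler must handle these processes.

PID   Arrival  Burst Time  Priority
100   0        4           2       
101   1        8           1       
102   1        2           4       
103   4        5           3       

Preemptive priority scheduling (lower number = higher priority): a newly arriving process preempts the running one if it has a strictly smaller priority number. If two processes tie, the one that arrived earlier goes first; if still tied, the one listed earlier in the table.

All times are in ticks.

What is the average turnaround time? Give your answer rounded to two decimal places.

Timeline: | 100 0-1 | 101 1-9 | 100 9-12 | 103 12-17 | 102 17-19 |
Completion: 100=12  101=9  102=19  103=17
Turnaround (C−A): 100=12  101=8  102=18  103=13
Turnaround times: 100=12, 101=8, 102=18, 103=13
Average turnaround = (12+8+18+13) / 4 = 51/4 = 12.75

12.75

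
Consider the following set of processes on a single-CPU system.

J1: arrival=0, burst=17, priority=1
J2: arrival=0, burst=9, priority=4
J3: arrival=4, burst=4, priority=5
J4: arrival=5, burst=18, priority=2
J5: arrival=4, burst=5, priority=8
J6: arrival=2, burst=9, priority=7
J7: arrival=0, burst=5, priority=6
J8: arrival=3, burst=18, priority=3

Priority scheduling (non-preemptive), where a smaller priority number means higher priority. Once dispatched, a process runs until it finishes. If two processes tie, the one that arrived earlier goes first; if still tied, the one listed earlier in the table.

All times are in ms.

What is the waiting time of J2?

Timeline: | J1 0-17 | J4 17-35 | J8 35-53 | J2 53-62 | J3 62-66 | J7 66-71 | J6 71-80 | J5 80-85 |
Completion: J1=17  J2=62  J3=66  J4=35  J5=85  J6=80  J7=71  J8=53
Waiting(J2) = turnaround − burst = 62 − 9 = 53

53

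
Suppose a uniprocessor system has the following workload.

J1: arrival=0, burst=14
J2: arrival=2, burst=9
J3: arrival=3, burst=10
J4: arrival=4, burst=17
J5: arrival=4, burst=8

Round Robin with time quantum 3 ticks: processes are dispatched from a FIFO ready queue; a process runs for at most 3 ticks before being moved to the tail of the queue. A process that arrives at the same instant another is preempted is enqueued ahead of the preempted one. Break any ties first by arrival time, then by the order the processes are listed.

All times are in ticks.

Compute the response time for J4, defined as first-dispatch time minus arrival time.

Timeline: | J1 0-3 | J2 3-6 | J3 6-9 | J1 9-12 | J4 12-15 | J5 15-18 | J2 18-21 | J3 21-24 | J1 24-27 | J4 27-30 | J5 30-33 | J2 33-36 | J3 36-39 | J1 39-42 | J4 42-45 | J5 45-47 | J3 47-48 | J1 48-50 | J4 50-58 |
Completion: J1=50  J2=36  J3=48  J4=58  J5=47
Turnaround (C−A): J1=50  J2=34  J3=45  J4=54  J5=43
Response(J4) = first start − arrival = 12 − 4 = 8

8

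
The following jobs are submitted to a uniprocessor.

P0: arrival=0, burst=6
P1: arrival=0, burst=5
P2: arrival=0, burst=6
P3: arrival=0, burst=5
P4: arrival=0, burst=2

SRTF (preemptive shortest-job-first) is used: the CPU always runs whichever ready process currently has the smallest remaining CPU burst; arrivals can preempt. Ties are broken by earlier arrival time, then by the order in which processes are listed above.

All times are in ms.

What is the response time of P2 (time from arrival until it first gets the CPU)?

Gantt: | P4 0-2 | P1 2-7 | P3 7-12 | P0 12-18 | P2 18-24 |
Completion: P0=18  P1=7  P2=24  P3=12  P4=2
Response(P2) = first start − arrival = 18 − 0 = 18

18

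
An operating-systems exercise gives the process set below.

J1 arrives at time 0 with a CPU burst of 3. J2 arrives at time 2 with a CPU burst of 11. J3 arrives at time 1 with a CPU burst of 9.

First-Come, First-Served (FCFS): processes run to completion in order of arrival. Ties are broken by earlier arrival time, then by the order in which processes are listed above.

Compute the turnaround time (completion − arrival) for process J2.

21

Timeline: | J1 0-3 | J3 3-12 | J2 12-23 |
Completion: J1=3  J2=23  J3=12
Turnaround(J2) = completion − arrival = 23 − 2 = 21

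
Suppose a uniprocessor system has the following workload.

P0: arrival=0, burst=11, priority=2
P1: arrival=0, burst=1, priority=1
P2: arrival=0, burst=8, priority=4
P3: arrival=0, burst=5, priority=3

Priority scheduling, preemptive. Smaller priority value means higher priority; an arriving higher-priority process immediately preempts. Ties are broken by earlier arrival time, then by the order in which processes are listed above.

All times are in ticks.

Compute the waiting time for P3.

Gantt: | P1 0-1 | P0 1-12 | P3 12-17 | P2 17-25 |
Completion: P0=12  P1=1  P2=25  P3=17
Waiting(P3) = turnaround − burst = 17 − 5 = 12

12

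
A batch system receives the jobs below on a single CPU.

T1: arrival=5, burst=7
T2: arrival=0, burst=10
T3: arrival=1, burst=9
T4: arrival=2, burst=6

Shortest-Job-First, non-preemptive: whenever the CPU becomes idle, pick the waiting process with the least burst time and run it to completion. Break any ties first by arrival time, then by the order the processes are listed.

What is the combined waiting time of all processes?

Gantt: | T2 0-10 | T4 10-16 | T1 16-23 | T3 23-32 |
Completion: T1=23  T2=10  T3=32  T4=16
Waiting = turnaround − burst: T1=11, T2=0, T3=22, T4=8
Total waiting = 11 + 0 + 22 + 8 = 41

41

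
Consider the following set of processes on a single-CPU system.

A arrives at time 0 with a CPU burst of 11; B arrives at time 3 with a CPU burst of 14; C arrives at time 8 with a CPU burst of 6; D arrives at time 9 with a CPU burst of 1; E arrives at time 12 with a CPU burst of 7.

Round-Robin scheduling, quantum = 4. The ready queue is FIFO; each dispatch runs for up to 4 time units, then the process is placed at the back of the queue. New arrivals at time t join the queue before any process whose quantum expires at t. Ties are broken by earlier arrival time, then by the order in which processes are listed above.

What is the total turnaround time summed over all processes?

123

Schedule: | A 0-4 | B 4-8 | A 8-12 | C 12-16 | B 16-20 | D 20-21 | E 21-25 | A 25-28 | C 28-30 | B 30-34 | E 34-37 | B 37-39 |
Completion: A=28  B=39  C=30  D=21  E=37
Turnaround (C−A): A=28  B=36  C=22  D=12  E=25
Turnaround = completion − arrival: A=28, B=36, C=22, D=12, E=25
Total turnaround = 28 + 36 + 22 + 12 + 25 = 123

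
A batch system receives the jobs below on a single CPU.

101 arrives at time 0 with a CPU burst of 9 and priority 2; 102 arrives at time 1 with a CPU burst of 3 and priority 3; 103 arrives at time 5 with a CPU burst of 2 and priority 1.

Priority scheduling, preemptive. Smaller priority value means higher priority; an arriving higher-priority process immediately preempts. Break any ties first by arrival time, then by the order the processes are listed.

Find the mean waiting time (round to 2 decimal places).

Gantt: | 101 0-5 | 103 5-7 | 101 7-11 | 102 11-14 |
Completion: 101=11  102=14  103=7
Turnaround (C−A): 101=11  102=13  103=2
Waiting times: 101=2, 102=10, 103=0
Average waiting = (2+10+0) / 3 = 12/3 = 4.00

4.00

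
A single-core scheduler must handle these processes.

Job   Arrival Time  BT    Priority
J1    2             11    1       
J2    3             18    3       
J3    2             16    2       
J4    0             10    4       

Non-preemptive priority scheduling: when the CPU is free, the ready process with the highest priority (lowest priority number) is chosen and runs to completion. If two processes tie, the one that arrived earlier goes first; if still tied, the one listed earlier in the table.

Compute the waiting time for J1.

Schedule: | J4 0-10 | J1 10-21 | J3 21-37 | J2 37-55 |
Completion: J1=21  J2=55  J3=37  J4=10
Waiting(J1) = turnaround − burst = 19 − 11 = 8

8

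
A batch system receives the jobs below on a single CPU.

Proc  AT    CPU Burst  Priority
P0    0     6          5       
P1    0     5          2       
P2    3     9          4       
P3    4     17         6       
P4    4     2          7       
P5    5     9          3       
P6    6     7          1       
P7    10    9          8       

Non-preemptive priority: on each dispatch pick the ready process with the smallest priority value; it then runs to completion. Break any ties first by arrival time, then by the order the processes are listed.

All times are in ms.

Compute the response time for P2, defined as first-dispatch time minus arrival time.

18

Schedule: | P1 0-5 | P5 5-14 | P6 14-21 | P2 21-30 | P0 30-36 | P3 36-53 | P4 53-55 | P7 55-64 |
Completion: P0=36  P1=5  P2=30  P3=53  P4=55  P5=14  P6=21  P7=64
Turnaround (C−A): P0=36  P1=5  P2=27  P3=49  P4=51  P5=9  P6=15  P7=54
Response(P2) = first start − arrival = 21 − 3 = 18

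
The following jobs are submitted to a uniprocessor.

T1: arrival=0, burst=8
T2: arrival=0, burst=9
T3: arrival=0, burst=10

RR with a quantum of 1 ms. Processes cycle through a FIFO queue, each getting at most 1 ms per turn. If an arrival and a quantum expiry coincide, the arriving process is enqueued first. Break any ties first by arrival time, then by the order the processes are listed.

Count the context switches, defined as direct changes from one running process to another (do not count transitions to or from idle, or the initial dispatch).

25

Gantt: | T1 0-1 | T2 1-2 | T3 2-3 | T1 3-4 | T2 4-5 | T3 5-6 | T1 6-7 | T2 7-8 | T3 8-9 | T1 9-10 | T2 10-11 | T3 11-12 | T1 12-13 | T2 13-14 | T3 14-15 | T1 15-16 | T2 16-17 | T3 17-18 | T1 18-19 | T2 19-20 | T3 20-21 | T1 21-22 | T2 22-23 | T3 23-24 | T2 24-25 | T3 25-27 |
Completion: T1=22  T2=25  T3=27
Turnaround (C−A): T1=22  T2=25  T3=27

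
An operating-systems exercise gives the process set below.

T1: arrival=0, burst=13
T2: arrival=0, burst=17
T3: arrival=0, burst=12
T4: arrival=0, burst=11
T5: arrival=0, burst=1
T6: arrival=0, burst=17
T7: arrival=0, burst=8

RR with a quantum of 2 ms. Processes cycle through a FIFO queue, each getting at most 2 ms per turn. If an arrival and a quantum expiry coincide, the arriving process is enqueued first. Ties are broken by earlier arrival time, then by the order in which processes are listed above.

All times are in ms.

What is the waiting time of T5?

8

Gantt: | T1 0-2 | T2 2-4 | T3 4-6 | T4 6-8 | T5 8-9 | T6 9-11 | T7 11-13 | T1 13-15 | T2 15-17 | T3 17-19 | T4 19-21 | T6 21-23 | T7 23-25 | T1 25-27 | T2 27-29 | T3 29-31 | T4 31-33 | T6 33-35 | T7 35-37 | T1 37-39 | T2 39-41 | T3 41-43 | T4 43-45 | T6 45-47 | T7 47-49 | T1 49-51 | T2 51-53 | T3 53-55 | T4 55-57 | T6 57-59 | T1 59-61 | T2 61-63 | T3 63-65 | T4 65-66 | T6 66-68 | T1 68-69 | T2 69-71 | T6 71-73 | T2 73-75 | T6 75-77 | T2 77-78 | T6 78-79 |
Completion: T1=69  T2=78  T3=65  T4=66  T5=9  T6=79  T7=49
Waiting(T5) = turnaround − burst = 9 − 1 = 8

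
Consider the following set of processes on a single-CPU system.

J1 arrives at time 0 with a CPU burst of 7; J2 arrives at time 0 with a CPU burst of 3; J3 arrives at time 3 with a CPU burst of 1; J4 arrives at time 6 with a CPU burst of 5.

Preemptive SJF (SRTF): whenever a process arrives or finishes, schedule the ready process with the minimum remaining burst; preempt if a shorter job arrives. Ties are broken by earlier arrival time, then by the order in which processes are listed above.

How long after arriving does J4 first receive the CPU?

Timeline: | J2 0-3 | J3 3-4 | J1 4-11 | J4 11-16 |
Completion: J1=11  J2=3  J3=4  J4=16
Response(J4) = first start − arrival = 11 − 6 = 5

5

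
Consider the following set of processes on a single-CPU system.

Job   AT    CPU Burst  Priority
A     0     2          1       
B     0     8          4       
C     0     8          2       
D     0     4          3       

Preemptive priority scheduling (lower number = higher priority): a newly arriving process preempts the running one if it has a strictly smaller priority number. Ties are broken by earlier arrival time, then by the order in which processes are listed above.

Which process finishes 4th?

B

Timeline: | A 0-2 | C 2-10 | D 10-14 | B 14-22 |
Completion: A=2  B=22  C=10  D=14
Turnaround (C−A): A=2  B=22  C=10  D=14
Finish order: A → C → D → B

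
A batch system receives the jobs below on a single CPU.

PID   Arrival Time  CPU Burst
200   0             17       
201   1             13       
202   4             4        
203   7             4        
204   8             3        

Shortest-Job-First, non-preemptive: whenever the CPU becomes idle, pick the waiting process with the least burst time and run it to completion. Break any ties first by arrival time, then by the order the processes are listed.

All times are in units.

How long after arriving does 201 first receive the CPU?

Schedule: | 200 0-17 | 204 17-20 | 202 20-24 | 203 24-28 | 201 28-41 |
Completion: 200=17  201=41  202=24  203=28  204=20
Turnaround (C−A): 200=17  201=40  202=20  203=21  204=12
Response(201) = first start − arrival = 28 − 1 = 27

27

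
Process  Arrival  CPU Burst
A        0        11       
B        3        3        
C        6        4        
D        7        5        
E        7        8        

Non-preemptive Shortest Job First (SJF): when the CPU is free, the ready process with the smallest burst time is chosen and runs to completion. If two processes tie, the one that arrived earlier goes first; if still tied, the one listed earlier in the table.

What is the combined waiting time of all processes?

Schedule: | A 0-11 | B 11-14 | C 14-18 | D 18-23 | E 23-31 |
Completion: A=11  B=14  C=18  D=23  E=31
Turnaround (C−A): A=11  B=11  C=12  D=16  E=24
Waiting = turnaround − burst: A=0, B=8, C=8, D=11, E=16
Total waiting = 0 + 8 + 8 + 11 + 16 = 43

43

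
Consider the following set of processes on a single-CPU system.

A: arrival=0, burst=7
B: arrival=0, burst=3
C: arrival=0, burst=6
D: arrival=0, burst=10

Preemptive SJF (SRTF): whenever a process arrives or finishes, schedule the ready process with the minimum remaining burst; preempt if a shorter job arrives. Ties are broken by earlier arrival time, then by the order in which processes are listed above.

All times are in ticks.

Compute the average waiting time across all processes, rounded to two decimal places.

Timeline: | B 0-3 | C 3-9 | A 9-16 | D 16-26 |
Completion: A=16  B=3  C=9  D=26
Waiting times: A=9, B=0, C=3, D=16
Average waiting = (9+0+3+16) / 4 = 28/4 = 7.00

7.00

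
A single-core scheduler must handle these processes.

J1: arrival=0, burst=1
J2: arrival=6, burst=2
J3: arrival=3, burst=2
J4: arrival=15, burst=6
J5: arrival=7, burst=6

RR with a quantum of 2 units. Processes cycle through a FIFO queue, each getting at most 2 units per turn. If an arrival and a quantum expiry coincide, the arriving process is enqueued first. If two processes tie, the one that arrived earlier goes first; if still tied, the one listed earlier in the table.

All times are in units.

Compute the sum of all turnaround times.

Gantt: | J1 0-1 | idle 1-3 | J3 3-5 | idle 5-6 | J2 6-8 | J5 8-14 | idle 14-15 | J4 15-21 |
Completion: J1=1  J2=8  J3=5  J4=21  J5=14
Turnaround (C−A): J1=1  J2=2  J3=2  J4=6  J5=7
Turnaround = completion − arrival: J1=1, J2=2, J3=2, J4=6, J5=7
Total turnaround = 1 + 2 + 2 + 6 + 7 = 18

18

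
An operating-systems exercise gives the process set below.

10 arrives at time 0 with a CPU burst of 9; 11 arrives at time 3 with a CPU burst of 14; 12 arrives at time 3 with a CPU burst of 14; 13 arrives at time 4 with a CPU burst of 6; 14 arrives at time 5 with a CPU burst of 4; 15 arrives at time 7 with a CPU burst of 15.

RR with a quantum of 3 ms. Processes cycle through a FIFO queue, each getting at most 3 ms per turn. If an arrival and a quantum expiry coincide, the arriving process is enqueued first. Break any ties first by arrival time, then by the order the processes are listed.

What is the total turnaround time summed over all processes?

Schedule: | 10 0-3 | 11 3-6 | 12 6-9 | 10 9-12 | 13 12-15 | 14 15-18 | 11 18-21 | 15 21-24 | 12 24-27 | 10 27-30 | 13 30-33 | 14 33-34 | 11 34-37 | 15 37-40 | 12 40-43 | 11 43-46 | 15 46-49 | 12 49-52 | 11 52-54 | 15 54-57 | 12 57-59 | 15 59-62 |
Completion: 10=30  11=54  12=59  13=33  14=34  15=62
Turnaround (C−A): 10=30  11=51  12=56  13=29  14=29  15=55
Turnaround = completion − arrival: 10=30, 11=51, 12=56, 13=29, 14=29, 15=55
Total turnaround = 30 + 51 + 56 + 29 + 29 + 55 = 250

250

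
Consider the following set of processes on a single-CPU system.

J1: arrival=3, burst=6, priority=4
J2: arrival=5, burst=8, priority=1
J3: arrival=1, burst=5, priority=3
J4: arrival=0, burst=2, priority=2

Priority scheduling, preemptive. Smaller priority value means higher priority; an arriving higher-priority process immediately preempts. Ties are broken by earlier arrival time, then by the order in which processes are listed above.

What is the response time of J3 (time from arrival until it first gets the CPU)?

Schedule: | J4 0-2 | J3 2-5 | J2 5-13 | J3 13-15 | J1 15-21 |
Completion: J1=21  J2=13  J3=15  J4=2
Response(J3) = first start − arrival = 2 − 1 = 1

1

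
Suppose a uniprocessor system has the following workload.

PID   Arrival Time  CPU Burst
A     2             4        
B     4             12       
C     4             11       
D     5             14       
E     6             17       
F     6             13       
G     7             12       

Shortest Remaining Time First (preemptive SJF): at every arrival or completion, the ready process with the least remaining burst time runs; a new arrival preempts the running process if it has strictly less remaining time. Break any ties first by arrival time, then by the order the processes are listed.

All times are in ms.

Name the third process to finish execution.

B

Gantt: | idle 0-2 | A 2-6 | C 6-17 | B 17-29 | G 29-41 | F 41-54 | D 54-68 | E 68-85 |
Completion: A=6  B=29  C=17  D=68  E=85  F=54  G=41
Finish order: A → C → B → G → F → D → E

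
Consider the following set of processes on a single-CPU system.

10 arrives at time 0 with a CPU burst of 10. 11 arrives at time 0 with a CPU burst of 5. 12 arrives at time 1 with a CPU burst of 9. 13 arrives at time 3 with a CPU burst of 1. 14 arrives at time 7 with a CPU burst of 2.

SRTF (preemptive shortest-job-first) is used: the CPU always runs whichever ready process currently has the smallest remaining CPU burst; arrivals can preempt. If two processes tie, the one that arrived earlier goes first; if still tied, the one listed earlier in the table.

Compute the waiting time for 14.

Schedule: | 11 0-3 | 13 3-4 | 11 4-6 | 12 6-7 | 14 7-9 | 12 9-17 | 10 17-27 |
Completion: 10=27  11=6  12=17  13=4  14=9
Turnaround (C−A): 10=27  11=6  12=16  13=1  14=2
Waiting(14) = turnaround − burst = 2 − 2 = 0

0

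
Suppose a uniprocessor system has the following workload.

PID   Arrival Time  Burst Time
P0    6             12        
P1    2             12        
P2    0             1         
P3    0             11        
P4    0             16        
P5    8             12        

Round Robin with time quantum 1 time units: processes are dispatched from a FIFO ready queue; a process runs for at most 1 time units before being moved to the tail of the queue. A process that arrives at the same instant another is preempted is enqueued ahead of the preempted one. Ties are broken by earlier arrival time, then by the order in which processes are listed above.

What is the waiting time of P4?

Timeline: | P2 0-1 | P3 1-2 | P4 2-3 | P1 3-4 | P3 4-5 | P4 5-6 | P1 6-7 | P3 7-8 | P0 8-9 | P4 9-10 | P1 10-11 | P5 11-12 | P3 12-13 | P0 13-14 | P4 14-15 | P1 15-16 | P5 16-17 | P3 17-18 | P0 18-19 | P4 19-20 | P1 20-21 | P5 21-22 | P3 22-23 | P0 23-24 | P4 24-25 | P1 25-26 | P5 26-27 | P3 27-28 | P0 28-29 | P4 29-30 | P1 30-31 | P5 31-32 | P3 32-33 | P0 33-34 | P4 34-35 | P1 35-36 | P5 36-37 | P3 37-38 | P0 38-39 | P4 39-40 | P1 40-41 | P5 41-42 | P3 42-43 | P0 43-44 | P4 44-45 | P1 45-46 | P5 46-47 | P3 47-48 | P0 48-49 | P4 49-50 | P1 50-51 | P5 51-52 | P0 52-53 | P4 53-54 | P1 54-55 | P5 55-56 | P0 56-57 | P4 57-58 | P5 58-59 | P0 59-60 | P4 60-61 | P5 61-62 | P4 62-64 |
Completion: P0=60  P1=55  P2=1  P3=48  P4=64  P5=62
Turnaround (C−A): P0=54  P1=53  P2=1  P3=48  P4=64  P5=54
Waiting(P4) = turnaround − burst = 64 − 16 = 48

48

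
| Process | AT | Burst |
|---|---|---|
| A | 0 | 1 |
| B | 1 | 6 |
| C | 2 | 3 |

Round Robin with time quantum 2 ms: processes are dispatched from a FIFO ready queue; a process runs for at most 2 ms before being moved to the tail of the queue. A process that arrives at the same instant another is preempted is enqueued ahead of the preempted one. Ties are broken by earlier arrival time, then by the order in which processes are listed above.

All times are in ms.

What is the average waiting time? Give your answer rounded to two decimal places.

Gantt: | A 0-1 | B 1-3 | C 3-5 | B 5-7 | C 7-8 | B 8-10 |
Completion: A=1  B=10  C=8
Waiting times: A=0, B=3, C=3
Average waiting = (0+3+3) / 3 = 6/3 = 2.00

2.00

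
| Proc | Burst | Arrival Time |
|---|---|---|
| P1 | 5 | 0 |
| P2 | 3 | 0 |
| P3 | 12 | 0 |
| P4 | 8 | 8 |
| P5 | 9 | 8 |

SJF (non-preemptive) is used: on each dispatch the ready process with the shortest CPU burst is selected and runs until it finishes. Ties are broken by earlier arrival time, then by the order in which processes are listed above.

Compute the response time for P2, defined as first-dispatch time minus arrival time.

0

Timeline: | P2 0-3 | P1 3-8 | P4 8-16 | P5 16-25 | P3 25-37 |
Completion: P1=8  P2=3  P3=37  P4=16  P5=25
Turnaround (C−A): P1=8  P2=3  P3=37  P4=8  P5=17
Response(P2) = first start − arrival = 0 − 0 = 0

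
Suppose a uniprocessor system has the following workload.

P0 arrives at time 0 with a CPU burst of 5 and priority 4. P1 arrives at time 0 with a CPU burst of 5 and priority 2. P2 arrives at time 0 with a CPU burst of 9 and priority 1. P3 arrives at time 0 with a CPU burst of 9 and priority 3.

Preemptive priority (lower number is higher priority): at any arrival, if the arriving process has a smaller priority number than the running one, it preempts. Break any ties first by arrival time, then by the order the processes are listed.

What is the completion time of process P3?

23

Schedule: | P2 0-9 | P1 9-14 | P3 14-23 | P0 23-28 |
Completion: P0=28  P1=14  P2=9  P3=23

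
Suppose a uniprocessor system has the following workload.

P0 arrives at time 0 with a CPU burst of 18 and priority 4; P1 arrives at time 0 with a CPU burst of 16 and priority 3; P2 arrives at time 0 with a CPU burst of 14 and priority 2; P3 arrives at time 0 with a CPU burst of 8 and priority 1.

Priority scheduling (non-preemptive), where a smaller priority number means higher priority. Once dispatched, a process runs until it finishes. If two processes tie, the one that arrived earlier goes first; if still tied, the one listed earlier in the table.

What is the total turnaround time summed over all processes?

124

Gantt: | P3 0-8 | P2 8-22 | P1 22-38 | P0 38-56 |
Completion: P0=56  P1=38  P2=22  P3=8
Turnaround (C−A): P0=56  P1=38  P2=22  P3=8
Turnaround = completion − arrival: P0=56, P1=38, P2=22, P3=8
Total turnaround = 56 + 38 + 22 + 8 = 124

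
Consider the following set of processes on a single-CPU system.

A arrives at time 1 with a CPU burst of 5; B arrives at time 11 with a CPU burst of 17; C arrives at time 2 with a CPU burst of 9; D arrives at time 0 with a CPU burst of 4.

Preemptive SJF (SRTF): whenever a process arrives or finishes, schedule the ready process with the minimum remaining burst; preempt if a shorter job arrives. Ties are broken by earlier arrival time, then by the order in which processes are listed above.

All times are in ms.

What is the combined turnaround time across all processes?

52

Timeline: | D 0-4 | A 4-9 | C 9-18 | B 18-35 |
Completion: A=9  B=35  C=18  D=4
Turnaround = completion − arrival: A=8, B=24, C=16, D=4
Total turnaround = 8 + 24 + 16 + 4 = 52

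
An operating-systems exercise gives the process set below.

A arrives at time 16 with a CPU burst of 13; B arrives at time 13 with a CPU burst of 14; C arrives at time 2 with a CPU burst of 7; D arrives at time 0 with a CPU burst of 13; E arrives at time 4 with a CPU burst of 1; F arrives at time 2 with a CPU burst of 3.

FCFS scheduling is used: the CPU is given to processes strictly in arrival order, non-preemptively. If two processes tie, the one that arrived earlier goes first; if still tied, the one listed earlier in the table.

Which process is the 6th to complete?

A

Timeline: | D 0-13 | C 13-20 | F 20-23 | E 23-24 | B 24-38 | A 38-51 |
Completion: A=51  B=38  C=20  D=13  E=24  F=23
Turnaround (C−A): A=35  B=25  C=18  D=13  E=20  F=21
Finish order: D → C → F → E → B → A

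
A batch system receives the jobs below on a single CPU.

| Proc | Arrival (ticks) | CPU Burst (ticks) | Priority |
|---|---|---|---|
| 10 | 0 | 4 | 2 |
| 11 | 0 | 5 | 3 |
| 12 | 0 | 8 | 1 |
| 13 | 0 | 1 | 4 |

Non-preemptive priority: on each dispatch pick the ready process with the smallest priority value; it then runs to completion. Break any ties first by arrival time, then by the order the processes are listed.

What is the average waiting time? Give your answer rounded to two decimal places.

Timeline: | 12 0-8 | 10 8-12 | 11 12-17 | 13 17-18 |
Completion: 10=12  11=17  12=8  13=18
Turnaround (C−A): 10=12  11=17  12=8  13=18
Waiting times: 10=8, 11=12, 12=0, 13=17
Average waiting = (8+12+0+17) / 4 = 37/4 = 9.25

9.25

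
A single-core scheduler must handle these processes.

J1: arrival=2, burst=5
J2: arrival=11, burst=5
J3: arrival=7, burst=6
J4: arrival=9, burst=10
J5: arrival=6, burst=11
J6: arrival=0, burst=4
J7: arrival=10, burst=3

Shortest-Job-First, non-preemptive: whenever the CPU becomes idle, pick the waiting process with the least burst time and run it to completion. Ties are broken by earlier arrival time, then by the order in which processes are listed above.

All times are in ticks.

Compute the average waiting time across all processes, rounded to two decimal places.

8.14

Gantt: | J6 0-4 | J1 4-9 | J3 9-15 | J7 15-18 | J2 18-23 | J4 23-33 | J5 33-44 |
Completion: J1=9  J2=23  J3=15  J4=33  J5=44  J6=4  J7=18
Turnaround (C−A): J1=7  J2=12  J3=8  J4=24  J5=38  J6=4  J7=8
Waiting times: J1=2, J2=7, J3=2, J4=14, J5=27, J6=0, J7=5
Average waiting = (2+7+2+14+27+0+5) / 7 = 57/7 = 8.14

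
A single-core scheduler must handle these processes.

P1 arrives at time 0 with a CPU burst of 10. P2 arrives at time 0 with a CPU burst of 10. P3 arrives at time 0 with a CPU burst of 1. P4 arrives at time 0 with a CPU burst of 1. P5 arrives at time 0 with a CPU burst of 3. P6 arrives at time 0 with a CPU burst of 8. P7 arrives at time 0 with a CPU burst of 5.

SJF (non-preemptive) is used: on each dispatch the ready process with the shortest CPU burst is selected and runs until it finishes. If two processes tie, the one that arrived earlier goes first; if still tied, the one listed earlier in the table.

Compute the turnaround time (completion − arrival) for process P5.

Timeline: | P3 0-1 | P4 1-2 | P5 2-5 | P7 5-10 | P6 10-18 | P1 18-28 | P2 28-38 |
Completion: P1=28  P2=38  P3=1  P4=2  P5=5  P6=18  P7=10
Turnaround (C−A): P1=28  P2=38  P3=1  P4=2  P5=5  P6=18  P7=10
Turnaround(P5) = completion − arrival = 5 − 0 = 5

5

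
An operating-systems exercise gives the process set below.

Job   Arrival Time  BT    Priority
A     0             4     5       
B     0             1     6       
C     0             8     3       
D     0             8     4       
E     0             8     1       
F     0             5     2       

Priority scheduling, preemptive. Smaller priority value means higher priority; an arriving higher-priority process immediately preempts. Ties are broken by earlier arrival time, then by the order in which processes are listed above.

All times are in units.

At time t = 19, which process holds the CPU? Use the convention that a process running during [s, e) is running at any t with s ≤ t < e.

C

Timeline: | E 0-8 | F 8-13 | C 13-21 | D 21-29 | A 29-33 | B 33-34 |
Completion: A=33  B=34  C=21  D=29  E=8  F=13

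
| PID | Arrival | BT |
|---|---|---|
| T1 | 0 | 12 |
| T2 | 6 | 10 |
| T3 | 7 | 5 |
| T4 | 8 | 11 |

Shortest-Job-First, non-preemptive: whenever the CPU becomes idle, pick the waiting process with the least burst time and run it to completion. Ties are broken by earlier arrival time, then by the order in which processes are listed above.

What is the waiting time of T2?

11

Timeline: | T1 0-12 | T3 12-17 | T2 17-27 | T4 27-38 |
Completion: T1=12  T2=27  T3=17  T4=38
Turnaround (C−A): T1=12  T2=21  T3=10  T4=30
Waiting(T2) = turnaround − burst = 21 − 10 = 11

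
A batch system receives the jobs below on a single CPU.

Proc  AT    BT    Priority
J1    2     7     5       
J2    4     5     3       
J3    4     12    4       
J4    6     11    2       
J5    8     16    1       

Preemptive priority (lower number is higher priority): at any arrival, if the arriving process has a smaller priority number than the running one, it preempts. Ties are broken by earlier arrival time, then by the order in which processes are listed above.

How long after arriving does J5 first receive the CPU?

Timeline: | idle 0-2 | J1 2-4 | J2 4-6 | J4 6-8 | J5 8-24 | J4 24-33 | J2 33-36 | J3 36-48 | J1 48-53 |
Completion: J1=53  J2=36  J3=48  J4=33  J5=24
Response(J5) = first start − arrival = 8 − 8 = 0

0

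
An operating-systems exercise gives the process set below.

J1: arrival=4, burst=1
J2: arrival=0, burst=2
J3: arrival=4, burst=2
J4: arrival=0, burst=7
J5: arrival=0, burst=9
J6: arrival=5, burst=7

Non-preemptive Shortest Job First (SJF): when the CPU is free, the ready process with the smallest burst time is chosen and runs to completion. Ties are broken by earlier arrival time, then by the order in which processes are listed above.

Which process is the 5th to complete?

J6

Schedule: | J2 0-2 | J4 2-9 | J1 9-10 | J3 10-12 | J6 12-19 | J5 19-28 |
Completion: J1=10  J2=2  J3=12  J4=9  J5=28  J6=19
Turnaround (C−A): J1=6  J2=2  J3=8  J4=9  J5=28  J6=14
Finish order: J2 → J4 → J1 → J3 → J6 → J5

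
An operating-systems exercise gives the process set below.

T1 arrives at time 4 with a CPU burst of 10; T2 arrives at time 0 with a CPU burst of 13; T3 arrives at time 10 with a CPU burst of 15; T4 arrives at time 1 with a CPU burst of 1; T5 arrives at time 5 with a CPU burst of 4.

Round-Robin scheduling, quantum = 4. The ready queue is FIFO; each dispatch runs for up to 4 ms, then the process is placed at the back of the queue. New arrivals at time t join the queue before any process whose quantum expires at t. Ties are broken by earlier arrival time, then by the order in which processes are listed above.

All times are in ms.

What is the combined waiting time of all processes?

69

Schedule: | T2 0-4 | T4 4-5 | T1 5-9 | T2 9-13 | T5 13-17 | T1 17-21 | T3 21-25 | T2 25-29 | T1 29-31 | T3 31-35 | T2 35-36 | T3 36-43 |
Completion: T1=31  T2=36  T3=43  T4=5  T5=17
Turnaround (C−A): T1=27  T2=36  T3=33  T4=4  T5=12
Waiting = turnaround − burst: T1=17, T2=23, T3=18, T4=3, T5=8
Total waiting = 17 + 23 + 18 + 3 + 8 = 69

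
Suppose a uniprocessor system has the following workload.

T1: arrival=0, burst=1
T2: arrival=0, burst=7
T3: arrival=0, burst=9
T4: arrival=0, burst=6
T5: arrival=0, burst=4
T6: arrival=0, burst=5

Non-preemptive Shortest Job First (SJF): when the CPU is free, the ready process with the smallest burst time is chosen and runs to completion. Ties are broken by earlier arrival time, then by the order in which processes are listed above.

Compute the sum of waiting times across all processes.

Timeline: | T1 0-1 | T5 1-5 | T6 5-10 | T4 10-16 | T2 16-23 | T3 23-32 |
Completion: T1=1  T2=23  T3=32  T4=16  T5=5  T6=10
Waiting = turnaround − burst: T1=0, T2=16, T3=23, T4=10, T5=1, T6=5
Total waiting = 0 + 16 + 23 + 10 + 1 + 5 = 55

55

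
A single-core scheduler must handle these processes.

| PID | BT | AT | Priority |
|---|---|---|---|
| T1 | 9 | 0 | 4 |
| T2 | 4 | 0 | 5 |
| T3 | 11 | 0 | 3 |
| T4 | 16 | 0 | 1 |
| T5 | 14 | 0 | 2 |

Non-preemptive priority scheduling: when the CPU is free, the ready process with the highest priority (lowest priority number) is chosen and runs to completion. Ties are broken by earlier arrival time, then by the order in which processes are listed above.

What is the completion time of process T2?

54

Timeline: | T4 0-16 | T5 16-30 | T3 30-41 | T1 41-50 | T2 50-54 |
Completion: T1=50  T2=54  T3=41  T4=16  T5=30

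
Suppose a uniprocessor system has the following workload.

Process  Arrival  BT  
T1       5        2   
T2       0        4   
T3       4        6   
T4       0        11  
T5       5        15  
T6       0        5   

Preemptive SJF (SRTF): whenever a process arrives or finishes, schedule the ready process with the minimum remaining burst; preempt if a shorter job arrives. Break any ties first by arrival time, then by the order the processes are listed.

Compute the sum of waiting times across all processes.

53

Gantt: | T2 0-4 | T6 4-5 | T1 5-7 | T6 7-11 | T3 11-17 | T4 17-28 | T5 28-43 |
Completion: T1=7  T2=4  T3=17  T4=28  T5=43  T6=11
Waiting = turnaround − burst: T1=0, T2=0, T3=7, T4=17, T5=23, T6=6
Total waiting = 0 + 0 + 7 + 17 + 23 + 6 = 53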